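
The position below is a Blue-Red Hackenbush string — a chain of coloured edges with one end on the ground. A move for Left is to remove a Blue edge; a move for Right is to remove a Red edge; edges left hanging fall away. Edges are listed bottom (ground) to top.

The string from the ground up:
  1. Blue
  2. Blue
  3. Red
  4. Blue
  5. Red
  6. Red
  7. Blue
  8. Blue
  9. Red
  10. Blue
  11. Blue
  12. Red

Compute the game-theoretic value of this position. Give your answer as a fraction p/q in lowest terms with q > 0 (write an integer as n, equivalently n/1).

Prefix values for Blue Blue Red Blue Red Red Blue Blue Red Blue Blue Red via {L|R} + simplicity:
step 1: add Blue to get B; options L={ 0 } R={ none } so 1
step 2: add Blue to get BB; options L={ 0,1 } R={ none } so 2
step 3: add Red to get BBR; options L={ 0,1 } R={ 2 } so 3/2
step 4: add Blue to get BBRB; options L={ 0,1,3/2 } R={ 2 } so 7/4
step 5: add Red to get BBRBR; options L={ 0,1,3/2 } R={ 7/4,2 } so 13/8
step 6: add Red to get BBRBRR; options L={ 0,1,3/2 } R={ 13/8,7/4,2 } so 25/16
step 7: add Blue to get BBRBRRB; options L={ 0,1,3/2,25/16 } R={ 13/8,7/4,2 } so 51/32
step 8: add Blue to get BBRBRRBB; options L={ 0,1,3/2,25/16,51/32 } R={ 13/8,7/4,2 } so 103/64
step 9: add Red to get BBRBRRBBR; options L={ 0,1,3/2,25/16,51/32 } R={ 103/64,13/8,7/4,2 } so 205/128
step 10: add Blue to get BBRBRRBBRB; options L={ 0,1,3/2,25/16,51/32,205/128 } R={ 103/64,13/8,7/4,2 } so 411/256
step 11: add Blue to get BBRBRRBBRBB; options L={ 0,1,3/2,25/16,51/32,205/128,411/256 } R={ 103/64,13/8,7/4,2 } so 823/512
step 12: add Red to get BBRBRRBBRBBR; options L={ 0,1,3/2,25/16,51/32,205/128,411/256 } R={ 823/512,103/64,13/8,7/4,2 } so 1645/1024

1645/1024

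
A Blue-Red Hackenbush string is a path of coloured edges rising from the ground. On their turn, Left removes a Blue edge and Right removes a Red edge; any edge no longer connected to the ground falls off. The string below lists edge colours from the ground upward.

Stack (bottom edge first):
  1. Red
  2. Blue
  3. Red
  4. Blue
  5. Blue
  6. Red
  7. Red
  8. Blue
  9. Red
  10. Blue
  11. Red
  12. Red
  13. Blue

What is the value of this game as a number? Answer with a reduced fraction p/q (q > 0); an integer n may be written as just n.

step 1: add Red to get R; options L={ · } R={ 0 } so -1
step 2: add Blue to get RB; options L={ -1 } R={ 0 } so -1/2
step 3: add Red to get RBR; options L={ -1 } R={ -1/2; 0 } so -3/4
step 4: add Blue to get RBRB; options L={ -1; -3/4 } R={ -1/2; 0 } so -5/8
step 5: add Blue to get RBRBB; options L={ -1; -3/4; -5/8 } R={ -1/2; 0 } so -9/16
step 6: add Red to get RBRBBR; options L={ -1; -3/4; -5/8 } R={ -9/16; -1/2; 0 } so -19/32
step 7: add Red to get RBRBBRR; options L={ -1; -3/4; -5/8 } R={ -19/32; -9/16; -1/2; 0 } so -39/64
step 8: add Blue to get RBRBBRRB; options L={ -1; -3/4; -5/8; -39/64 } R={ -19/32; -9/16; -1/2; 0 } so -77/128
step 9: add Red to get RBRBBRRBR; options L={ -1; -3/4; -5/8; -39/64 } R={ -77/128; -19/32; -9/16; -1/2; 0 } so -155/256
step 10: add Blue to get RBRBBRRBRB; options L={ -1; -3/4; -5/8; -39/64; -155/256 } R={ -77/128; -19/32; -9/16; -1/2; 0 } so -309/512
step 11: add Red to get RBRBBRRBRBR; options L={ -1; -3/4; -5/8; -39/64; -155/256 } R={ -309/512; -77/128; -19/32; -9/16; -1/2; 0 } so -619/1024
step 12: add Red to get RBRBBRRBRBRR; options L={ -1; -3/4; -5/8; -39/64; -155/256 } R={ -619/1024; -309/512; -77/128; -19/32; -9/16; -1/2; 0 } so -1239/2048
step 13: add Blue to get RBRBBRRBRBRRB; options L={ -1; -3/4; -5/8; -39/64; -155/256; -1239/2048 } R={ -619/1024; -309/512; -77/128; -19/32; -9/16; -1/2; 0 } so -2477/4096

-2477/4096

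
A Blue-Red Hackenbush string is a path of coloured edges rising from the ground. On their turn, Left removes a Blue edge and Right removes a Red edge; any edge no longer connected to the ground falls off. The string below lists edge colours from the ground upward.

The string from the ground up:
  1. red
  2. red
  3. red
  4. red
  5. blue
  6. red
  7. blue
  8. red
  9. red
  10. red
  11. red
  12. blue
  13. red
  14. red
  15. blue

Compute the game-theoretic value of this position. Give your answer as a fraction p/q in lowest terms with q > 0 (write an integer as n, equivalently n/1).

-7661/2048

g_1 [r]  L=[—]  R=[0]  — -1
g_2 [rr]  L=[—]  R=[-1,0]  — -2
g_3 [rrr]  L=[—]  R=[-2,-1,0]  — -3
g_4 [rrrr]  L=[—]  R=[-3,-2,-1,0]  — -4
g_5 [rrrrb]  L=[-4]  R=[-3,-2,-1,0]  — -7/2
g_6 [rrrrbr]  L=[-4]  R=[-7/2,-3,-2,-1,0]  — -15/4
g_7 [rrrrbrb]  L=[-4,-15/4]  R=[-7/2,-3,-2,-1,0]  — -29/8
g_8 [rrrrbrbr]  L=[-4,-15/4]  R=[-29/8,-7/2,-3,-2,-1,0]  — -59/16
g_9 [rrrrbrbrr]  L=[-4,-15/4]  R=[-59/16,-29/8,-7/2,-3,-2,-1,0]  — -119/32
g_10 [rrrrbrbrrr]  L=[-4,-15/4]  R=[-119/32,-59/16,-29/8,-7/2,-3,-2,-1,0]  — -239/64
g_11 [rrrrbrbrrrr]  L=[-4,-15/4]  R=[-239/64,-119/32,-59/16,-29/8,-7/2,-3,-2,-1,0]  — -479/128
g_12 [rrrrbrbrrrrb]  L=[-4,-15/4,-479/128]  R=[-239/64,-119/32,-59/16,-29/8,-7/2,-3,-2,-1,0]  — -957/256
g_13 [rrrrbrbrrrrbr]  L=[-4,-15/4,-479/128]  R=[-957/256,-239/64,-119/32,-59/16,-29/8,-7/2,-3,-2,-1,0]  — -1915/512
g_14 [rrrrbrbrrrrbrr]  L=[-4,-15/4,-479/128]  R=[-1915/512,-957/256,-239/64,-119/32,-59/16,-29/8,-7/2,-3,-2,-1,0]  — -3831/1024
g_15 [rrrrbrbrrrrbrrb]  L=[-4,-15/4,-479/128,-3831/1024]  R=[-1915/512,-957/256,-239/64,-119/32,-59/16,-29/8,-7/2,-3,-2,-1,0]  — -7661/2048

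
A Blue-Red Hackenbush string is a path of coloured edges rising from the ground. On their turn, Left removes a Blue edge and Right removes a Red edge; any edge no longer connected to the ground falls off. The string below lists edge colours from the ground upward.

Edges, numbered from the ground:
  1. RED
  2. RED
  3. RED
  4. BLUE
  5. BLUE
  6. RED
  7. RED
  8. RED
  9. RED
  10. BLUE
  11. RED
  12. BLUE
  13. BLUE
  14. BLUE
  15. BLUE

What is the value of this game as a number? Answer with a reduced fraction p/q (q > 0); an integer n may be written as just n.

-10145/4096

Prefix values for RED RED RED BLUE BLUE RED RED RED RED BLUE RED BLUE BLUE BLUE BLUE via {L|R} + simplicity:
edge 1 of 15 (RED): {  | 0 } ⇒ -1
edge 2 of 15 (RED): {  | -1 0 } ⇒ -2
edge 3 of 15 (RED): {  | -2 -1 0 } ⇒ -3
edge 4 of 15 (BLUE): { -3 | -2 -1 0 } ⇒ -5/2
edge 5 of 15 (BLUE): { -3 -5/2 | -2 -1 0 } ⇒ -9/4
edge 6 of 15 (RED): { -3 -5/2 | -9/4 -2 -1 0 } ⇒ -19/8
edge 7 of 15 (RED): { -3 -5/2 | -19/8 -9/4 -2 -1 0 } ⇒ -39/16
edge 8 of 15 (RED): { -3 -5/2 | -39/16 -19/8 -9/4 -2 -1 0 } ⇒ -79/32
edge 9 of 15 (RED): { -3 -5/2 | -79/32 -39/16 -19/8 -9/4 -2 -1 0 } ⇒ -159/64
edge 10 of 15 (BLUE): { -3 -5/2 -159/64 | -79/32 -39/16 -19/8 -9/4 -2 -1 0 } ⇒ -317/128
edge 11 of 15 (RED): { -3 -5/2 -159/64 | -317/128 -79/32 -39/16 -19/8 -9/4 -2 -1 0 } ⇒ -635/256
edge 12 of 15 (BLUE): { -3 -5/2 -159/64 -635/256 | -317/128 -79/32 -39/16 -19/8 -9/4 -2 -1 0 } ⇒ -1269/512
edge 13 of 15 (BLUE): { -3 -5/2 -159/64 -635/256 -1269/512 | -317/128 -79/32 -39/16 -19/8 -9/4 -2 -1 0 } ⇒ -2537/1024
edge 14 of 15 (BLUE): { -3 -5/2 -159/64 -635/256 -1269/512 -2537/1024 | -317/128 -79/32 -39/16 -19/8 -9/4 -2 -1 0 } ⇒ -5073/2048
edge 15 of 15 (BLUE): { -3 -5/2 -159/64 -635/256 -1269/512 -2537/1024 -5073/2048 | -317/128 -79/32 -39/16 -19/8 -9/4 -2 -1 0 } ⇒ -10145/4096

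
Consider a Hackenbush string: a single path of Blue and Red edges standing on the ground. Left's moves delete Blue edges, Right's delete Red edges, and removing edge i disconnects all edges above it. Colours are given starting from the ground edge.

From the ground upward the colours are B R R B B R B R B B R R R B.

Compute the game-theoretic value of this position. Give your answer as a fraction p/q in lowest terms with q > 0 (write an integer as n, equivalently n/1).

1 of 14 · B · max L 0 · min R +∞ ⇒ 1
2 of 14 · BR · max L 0 · min R 1 ⇒ 1/2
3 of 14 · BRR · max L 0 · min R 1/2 ⇒ 1/4
4 of 14 · BRRB · max L 1/4 · min R 1/2 ⇒ 3/8
5 of 14 · BRRBB · max L 3/8 · min R 1/2 ⇒ 7/16
6 of 14 · BRRBBR · max L 3/8 · min R 7/16 ⇒ 13/32
7 of 14 · BRRBBRB · max L 13/32 · min R 7/16 ⇒ 27/64
8 of 14 · BRRBBRBR · max L 13/32 · min R 27/64 ⇒ 53/128
9 of 14 · BRRBBRBRB · max L 53/128 · min R 27/64 ⇒ 107/256
10 of 14 · BRRBBRBRBB · max L 107/256 · min R 27/64 ⇒ 215/512
11 of 14 · BRRBBRBRBBR · max L 107/256 · min R 215/512 ⇒ 429/1024
12 of 14 · BRRBBRBRBBRR · max L 107/256 · min R 429/1024 ⇒ 857/2048
13 of 14 · BRRBBRBRBBRRR · max L 107/256 · min R 857/2048 ⇒ 1713/4096
14 of 14 · BRRBBRBRBBRRRB · max L 1713/4096 · min R 857/2048 ⇒ 3427/8192

3427/8192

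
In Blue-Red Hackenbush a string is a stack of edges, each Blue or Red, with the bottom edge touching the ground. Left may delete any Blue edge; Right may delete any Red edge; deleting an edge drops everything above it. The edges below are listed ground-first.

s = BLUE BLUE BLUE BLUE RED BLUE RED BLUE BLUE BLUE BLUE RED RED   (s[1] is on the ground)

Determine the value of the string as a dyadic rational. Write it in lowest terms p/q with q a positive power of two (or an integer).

Build G(s[:k]) for k = 1..13, string s = BLUE BLUE BLUE BLUE RED BLUE RED BLUE BLUE BLUE BLUE RED RED.
edge 1 of 13 (BLUE): { 0 | ∅ } gives 1
edge 2 of 13 (BLUE): { 0; 1 | ∅ } gives 2
edge 3 of 13 (BLUE): { 0; 1; 2 | ∅ } gives 3
edge 4 of 13 (BLUE): { 0; 1; 2; 3 | ∅ } gives 4
edge 5 of 13 (RED): { 0; 1; 2; 3 | 4 } gives 7/2
edge 6 of 13 (BLUE): { 0; 1; 2; 3; 7/2 | 4 } gives 15/4
edge 7 of 13 (RED): { 0; 1; 2; 3; 7/2 | 15/4; 4 } gives 29/8
edge 8 of 13 (BLUE): { 0; 1; 2; 3; 7/2; 29/8 | 15/4; 4 } gives 59/16
edge 9 of 13 (BLUE): { 0; 1; 2; 3; 7/2; 29/8; 59/16 | 15/4; 4 } gives 119/32
edge 10 of 13 (BLUE): { 0; 1; 2; 3; 7/2; 29/8; 59/16; 119/32 | 15/4; 4 } gives 239/64
edge 11 of 13 (BLUE): { 0; 1; 2; 3; 7/2; 29/8; 59/16; 119/32; 239/64 | 15/4; 4 } gives 479/128
edge 12 of 13 (RED): { 0; 1; 2; 3; 7/2; 29/8; 59/16; 119/32; 239/64 | 479/128; 15/4; 4 } gives 957/256
edge 13 of 13 (RED): { 0; 1; 2; 3; 7/2; 29/8; 59/16; 119/32; 239/64 | 957/256; 479/128; 15/4; 4 } gives 1913/512

1913/512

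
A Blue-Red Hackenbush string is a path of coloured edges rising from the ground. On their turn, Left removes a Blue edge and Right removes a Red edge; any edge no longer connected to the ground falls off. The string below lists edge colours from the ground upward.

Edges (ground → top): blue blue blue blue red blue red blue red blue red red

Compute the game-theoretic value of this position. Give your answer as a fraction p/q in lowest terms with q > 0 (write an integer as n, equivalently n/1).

937/256

Build G(s[:k]) for k = 1..12, string s = blue blue blue blue red blue red blue red blue red red.
G_1 [b]  L=[0]  R=[—]  => 1
G_2 [bb]  L=[0, 1]  R=[—]  => 2
G_3 [bbb]  L=[0, 1, 2]  R=[—]  => 3
G_4 [bbbb]  L=[0, 1, 2, 3]  R=[—]  => 4
G_5 [bbbbr]  L=[0, 1, 2, 3]  R=[4]  => 7/2
G_6 [bbbbrb]  L=[0, 1, 2, 3, 7/2]  R=[4]  => 15/4
G_7 [bbbbrbr]  L=[0, 1, 2, 3, 7/2]  R=[15/4, 4]  => 29/8
G_8 [bbbbrbrb]  L=[0, 1, 2, 3, 7/2, 29/8]  R=[15/4, 4]  => 59/16
G_9 [bbbbrbrbr]  L=[0, 1, 2, 3, 7/2, 29/8]  R=[59/16, 15/4, 4]  => 117/32
G_10 [bbbbrbrbrb]  L=[0, 1, 2, 3, 7/2, 29/8, 117/32]  R=[59/16, 15/4, 4]  => 235/64
G_11 [bbbbrbrbrbr]  L=[0, 1, 2, 3, 7/2, 29/8, 117/32]  R=[235/64, 59/16, 15/4, 4]  => 469/128
G_12 [bbbbrbrbrbrr]  L=[0, 1, 2, 3, 7/2, 29/8, 117/32]  R=[469/128, 235/64, 59/16, 15/4, 4]  => 937/256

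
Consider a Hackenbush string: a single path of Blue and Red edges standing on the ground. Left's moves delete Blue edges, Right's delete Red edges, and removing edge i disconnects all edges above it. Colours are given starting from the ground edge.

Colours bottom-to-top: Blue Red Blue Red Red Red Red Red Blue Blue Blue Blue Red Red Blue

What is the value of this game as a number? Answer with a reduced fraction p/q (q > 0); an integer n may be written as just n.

Prefix values for Blue Red Blue Red Red Red Red Red Blue Blue Blue Blue Red Red Blue via {L|R} + simplicity:
B: Left { 0 }, Right { — } gives simplest 1
BR: Left { 0 }, Right { 1 } gives simplest 1/2
BRB: Left { 0 1/2 }, Right { 1 } gives simplest 3/4
BRBR: Left { 0 1/2 }, Right { 3/4 1 } gives simplest 5/8
BRBRR: Left { 0 1/2 }, Right { 5/8 3/4 1 } gives simplest 9/16
BRBRRR: Left { 0 1/2 }, Right { 9/16 5/8 3/4 1 } gives simplest 17/32
BRBRRRR: Left { 0 1/2 }, Right { 17/32 9/16 5/8 3/4 1 } gives simplest 33/64
BRBRRRRR: Left { 0 1/2 }, Right { 33/64 17/32 9/16 5/8 3/4 1 } gives simplest 65/128
BRBRRRRRB: Left { 0 1/2 65/128 }, Right { 33/64 17/32 9/16 5/8 3/4 1 } gives simplest 131/256
BRBRRRRRBB: Left { 0 1/2 65/128 131/256 }, Right { 33/64 17/32 9/16 5/8 3/4 1 } gives simplest 263/512
BRBRRRRRBBB: Left { 0 1/2 65/128 131/256 263/512 }, Right { 33/64 17/32 9/16 5/8 3/4 1 } gives simplest 527/1024
BRBRRRRRBBBB: Left { 0 1/2 65/128 131/256 263/512 527/1024 }, Right { 33/64 17/32 9/16 5/8 3/4 1 } gives simplest 1055/2048
BRBRRRRRBBBBR: Left { 0 1/2 65/128 131/256 263/512 527/1024 }, Right { 1055/2048 33/64 17/32 9/16 5/8 3/4 1 } gives simplest 2109/4096
BRBRRRRRBBBBRR: Left { 0 1/2 65/128 131/256 263/512 527/1024 }, Right { 2109/4096 1055/2048 33/64 17/32 9/16 5/8 3/4 1 } gives simplest 4217/8192
BRBRRRRRBBBBRRB: Left { 0 1/2 65/128 131/256 263/512 527/1024 4217/8192 }, Right { 2109/4096 1055/2048 33/64 17/32 9/16 5/8 3/4 1 } gives simplest 8435/16384

8435/16384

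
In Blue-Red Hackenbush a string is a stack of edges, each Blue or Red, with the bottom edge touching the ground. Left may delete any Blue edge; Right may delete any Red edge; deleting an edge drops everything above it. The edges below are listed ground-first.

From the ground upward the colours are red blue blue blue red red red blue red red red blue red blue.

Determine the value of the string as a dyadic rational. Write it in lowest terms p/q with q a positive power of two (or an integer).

-1909/8192

Recurse on prefixes of the 14-edge string red blue blue blue red red red blue red red red blue red blue:
value(r) = { · | 0 } ⇒ -1
value(rb) = { -1 | 0 } ⇒ -1/2
value(rbb) = { -1,-1/2 | 0 } ⇒ -1/4
value(rbbb) = { -1,-1/2,-1/4 | 0 } ⇒ -1/8
value(rbbbr) = { -1,-1/2,-1/4 | -1/8,0 } ⇒ -3/16
value(rbbbrr) = { -1,-1/2,-1/4 | -3/16,-1/8,0 } ⇒ -7/32
value(rbbbrrr) = { -1,-1/2,-1/4 | -7/32,-3/16,-1/8,0 } ⇒ -15/64
value(rbbbrrrb) = { -1,-1/2,-1/4,-15/64 | -7/32,-3/16,-1/8,0 } ⇒ -29/128
value(rbbbrrrbr) = { -1,-1/2,-1/4,-15/64 | -29/128,-7/32,-3/16,-1/8,0 } ⇒ -59/256
value(rbbbrrrbrr) = { -1,-1/2,-1/4,-15/64 | -59/256,-29/128,-7/32,-3/16,-1/8,0 } ⇒ -119/512
value(rbbbrrrbrrr) = { -1,-1/2,-1/4,-15/64 | -119/512,-59/256,-29/128,-7/32,-3/16,-1/8,0 } ⇒ -239/1024
value(rbbbrrrbrrrb) = { -1,-1/2,-1/4,-15/64,-239/1024 | -119/512,-59/256,-29/128,-7/32,-3/16,-1/8,0 } ⇒ -477/2048
value(rbbbrrrbrrrbr) = { -1,-1/2,-1/4,-15/64,-239/1024 | -477/2048,-119/512,-59/256,-29/128,-7/32,-3/16,-1/8,0 } ⇒ -955/4096
value(rbbbrrrbrrrbrb) = { -1,-1/2,-1/4,-15/64,-239/1024,-955/4096 | -477/2048,-119/512,-59/256,-29/128,-7/32,-3/16,-1/8,0 } ⇒ -1909/8192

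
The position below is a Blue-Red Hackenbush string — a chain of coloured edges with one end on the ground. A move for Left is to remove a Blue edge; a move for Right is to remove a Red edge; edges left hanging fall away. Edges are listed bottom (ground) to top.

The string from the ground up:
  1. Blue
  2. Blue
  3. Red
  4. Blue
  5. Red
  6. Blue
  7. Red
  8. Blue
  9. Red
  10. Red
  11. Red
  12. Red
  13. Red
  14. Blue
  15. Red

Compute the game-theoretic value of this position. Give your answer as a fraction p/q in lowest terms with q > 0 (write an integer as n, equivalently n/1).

13573/8192

Build value(s[:k]) for k = 1..15, string s = Blue Blue Red Blue Red Blue Red Blue Red Red Red Red Red Blue Red.
B: Left { 0 }, Right { · } so simplest 1
BB: Left { 0; 1 }, Right { · } so simplest 2
BBR: Left { 0; 1 }, Right { 2 } so simplest 3/2
BBRB: Left { 0; 1; 3/2 }, Right { 2 } so simplest 7/4
BBRBR: Left { 0; 1; 3/2 }, Right { 7/4; 2 } so simplest 13/8
BBRBRB: Left { 0; 1; 3/2; 13/8 }, Right { 7/4; 2 } so simplest 27/16
BBRBRBR: Left { 0; 1; 3/2; 13/8 }, Right { 27/16; 7/4; 2 } so simplest 53/32
BBRBRBRB: Left { 0; 1; 3/2; 13/8; 53/32 }, Right { 27/16; 7/4; 2 } so simplest 107/64
BBRBRBRBR: Left { 0; 1; 3/2; 13/8; 53/32 }, Right { 107/64; 27/16; 7/4; 2 } so simplest 213/128
BBRBRBRBRR: Left { 0; 1; 3/2; 13/8; 53/32 }, Right { 213/128; 107/64; 27/16; 7/4; 2 } so simplest 425/256
BBRBRBRBRRR: Left { 0; 1; 3/2; 13/8; 53/32 }, Right { 425/256; 213/128; 107/64; 27/16; 7/4; 2 } so simplest 849/512
BBRBRBRBRRRR: Left { 0; 1; 3/2; 13/8; 53/32 }, Right { 849/512; 425/256; 213/128; 107/64; 27/16; 7/4; 2 } so simplest 1697/1024
BBRBRBRBRRRRR: Left { 0; 1; 3/2; 13/8; 53/32 }, Right { 1697/1024; 849/512; 425/256; 213/128; 107/64; 27/16; 7/4; 2 } so simplest 3393/2048
BBRBRBRBRRRRRB: Left { 0; 1; 3/2; 13/8; 53/32; 3393/2048 }, Right { 1697/1024; 849/512; 425/256; 213/128; 107/64; 27/16; 7/4; 2 } so simplest 6787/4096
BBRBRBRBRRRRRBR: Left { 0; 1; 3/2; 13/8; 53/32; 3393/2048 }, Right { 6787/4096; 1697/1024; 849/512; 425/256; 213/128; 107/64; 27/16; 7/4; 2 } so simplest 13573/8192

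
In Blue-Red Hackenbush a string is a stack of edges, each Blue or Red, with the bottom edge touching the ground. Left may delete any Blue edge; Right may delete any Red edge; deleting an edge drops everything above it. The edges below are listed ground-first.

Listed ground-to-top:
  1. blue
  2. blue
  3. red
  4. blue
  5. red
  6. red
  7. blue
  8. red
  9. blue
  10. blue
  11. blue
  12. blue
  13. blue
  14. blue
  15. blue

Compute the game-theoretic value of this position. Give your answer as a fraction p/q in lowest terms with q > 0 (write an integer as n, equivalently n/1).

13055/8192

1 of 15 · b · max L 0 · min R +∞ -> 1
2 of 15 · bb · max L 1 · min R +∞ -> 2
3 of 15 · bbr · max L 1 · min R 2 -> 3/2
4 of 15 · bbrb · max L 3/2 · min R 2 -> 7/4
5 of 15 · bbrbr · max L 3/2 · min R 7/4 -> 13/8
6 of 15 · bbrbrr · max L 3/2 · min R 13/8 -> 25/16
7 of 15 · bbrbrrb · max L 25/16 · min R 13/8 -> 51/32
8 of 15 · bbrbrrbr · max L 25/16 · min R 51/32 -> 101/64
9 of 15 · bbrbrrbrb · max L 101/64 · min R 51/32 -> 203/128
10 of 15 · bbrbrrbrbb · max L 203/128 · min R 51/32 -> 407/256
11 of 15 · bbrbrrbrbbb · max L 407/256 · min R 51/32 -> 815/512
12 of 15 · bbrbrrbrbbbb · max L 815/512 · min R 51/32 -> 1631/1024
13 of 15 · bbrbrrbrbbbbb · max L 1631/1024 · min R 51/32 -> 3263/2048
14 of 15 · bbrbrrbrbbbbbb · max L 3263/2048 · min R 51/32 -> 6527/4096
15 of 15 · bbrbrrbrbbbbbbb · max L 6527/4096 · min R 51/32 -> 13055/8192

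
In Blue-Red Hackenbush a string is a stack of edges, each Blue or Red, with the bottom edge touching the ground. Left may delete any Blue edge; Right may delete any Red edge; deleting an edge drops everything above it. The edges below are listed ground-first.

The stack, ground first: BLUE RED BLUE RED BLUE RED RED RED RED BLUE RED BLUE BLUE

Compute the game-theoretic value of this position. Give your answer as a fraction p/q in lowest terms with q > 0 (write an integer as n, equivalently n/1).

2583/4096

Build val(s[:k]) for k = 1..13, string s = BLUE RED BLUE RED BLUE RED RED RED RED BLUE RED BLUE BLUE.
step 1: add BLUE to get B; options L={ 0 } R={ · } — 1
step 2: add RED to get BR; options L={ 0 } R={ 1 } — 1/2
step 3: add BLUE to get BRB; options L={ 0; 1/2 } R={ 1 } — 3/4
step 4: add RED to get BRBR; options L={ 0; 1/2 } R={ 3/4; 1 } — 5/8
step 5: add BLUE to get BRBRB; options L={ 0; 1/2; 5/8 } R={ 3/4; 1 } — 11/16
step 6: add RED to get BRBRBR; options L={ 0; 1/2; 5/8 } R={ 11/16; 3/4; 1 } — 21/32
step 7: add RED to get BRBRBRR; options L={ 0; 1/2; 5/8 } R={ 21/32; 11/16; 3/4; 1 } — 41/64
step 8: add RED to get BRBRBRRR; options L={ 0; 1/2; 5/8 } R={ 41/64; 21/32; 11/16; 3/4; 1 } — 81/128
step 9: add RED to get BRBRBRRRR; options L={ 0; 1/2; 5/8 } R={ 81/128; 41/64; 21/32; 11/16; 3/4; 1 } — 161/256
step 10: add BLUE to get BRBRBRRRRB; options L={ 0; 1/2; 5/8; 161/256 } R={ 81/128; 41/64; 21/32; 11/16; 3/4; 1 } — 323/512
step 11: add RED to get BRBRBRRRRBR; options L={ 0; 1/2; 5/8; 161/256 } R={ 323/512; 81/128; 41/64; 21/32; 11/16; 3/4; 1 } — 645/1024
step 12: add BLUE to get BRBRBRRRRBRB; options L={ 0; 1/2; 5/8; 161/256; 645/1024 } R={ 323/512; 81/128; 41/64; 21/32; 11/16; 3/4; 1 } — 1291/2048
step 13: add BLUE to get BRBRBRRRRBRBB; options L={ 0; 1/2; 5/8; 161/256; 645/1024; 1291/2048 } R={ 323/512; 81/128; 41/64; 21/32; 11/16; 3/4; 1 } — 2583/4096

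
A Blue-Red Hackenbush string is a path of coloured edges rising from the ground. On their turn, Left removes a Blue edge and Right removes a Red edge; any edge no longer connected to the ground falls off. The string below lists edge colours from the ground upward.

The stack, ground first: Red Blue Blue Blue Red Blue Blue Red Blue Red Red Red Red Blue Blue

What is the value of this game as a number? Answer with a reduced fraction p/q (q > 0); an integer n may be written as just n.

step 1: add Red to get R; options L={ · } R={ 0 } -> -1
step 2: add Blue to get RB; options L={ -1 } R={ 0 } -> -1/2
step 3: add Blue to get RBB; options L={ -1 -1/2 } R={ 0 } -> -1/4
step 4: add Blue to get RBBB; options L={ -1 -1/2 -1/4 } R={ 0 } -> -1/8
step 5: add Red to get RBBBR; options L={ -1 -1/2 -1/4 } R={ -1/8 0 } -> -3/16
step 6: add Blue to get RBBBRB; options L={ -1 -1/2 -1/4 -3/16 } R={ -1/8 0 } -> -5/32
step 7: add Blue to get RBBBRBB; options L={ -1 -1/2 -1/4 -3/16 -5/32 } R={ -1/8 0 } -> -9/64
step 8: add Red to get RBBBRBBR; options L={ -1 -1/2 -1/4 -3/16 -5/32 } R={ -9/64 -1/8 0 } -> -19/128
step 9: add Blue to get RBBBRBBRB; options L={ -1 -1/2 -1/4 -3/16 -5/32 -19/128 } R={ -9/64 -1/8 0 } -> -37/256
step 10: add Red to get RBBBRBBRBR; options L={ -1 -1/2 -1/4 -3/16 -5/32 -19/128 } R={ -37/256 -9/64 -1/8 0 } -> -75/512
step 11: add Red to get RBBBRBBRBRR; options L={ -1 -1/2 -1/4 -3/16 -5/32 -19/128 } R={ -75/512 -37/256 -9/64 -1/8 0 } -> -151/1024
step 12: add Red to get RBBBRBBRBRRR; options L={ -1 -1/2 -1/4 -3/16 -5/32 -19/128 } R={ -151/1024 -75/512 -37/256 -9/64 -1/8 0 } -> -303/2048
step 13: add Red to get RBBBRBBRBRRRR; options L={ -1 -1/2 -1/4 -3/16 -5/32 -19/128 } R={ -303/2048 -151/1024 -75/512 -37/256 -9/64 -1/8 0 } -> -607/4096
step 14: add Blue to get RBBBRBBRBRRRRB; options L={ -1 -1/2 -1/4 -3/16 -5/32 -19/128 -607/4096 } R={ -303/2048 -151/1024 -75/512 -37/256 -9/64 -1/8 0 } -> -1213/8192
step 15: add Blue to get RBBBRBBRBRRRRBB; options L={ -1 -1/2 -1/4 -3/16 -5/32 -19/128 -607/4096 -1213/8192 } R={ -303/2048 -151/1024 -75/512 -37/256 -9/64 -1/8 0 } -> -2425/16384

-2425/16384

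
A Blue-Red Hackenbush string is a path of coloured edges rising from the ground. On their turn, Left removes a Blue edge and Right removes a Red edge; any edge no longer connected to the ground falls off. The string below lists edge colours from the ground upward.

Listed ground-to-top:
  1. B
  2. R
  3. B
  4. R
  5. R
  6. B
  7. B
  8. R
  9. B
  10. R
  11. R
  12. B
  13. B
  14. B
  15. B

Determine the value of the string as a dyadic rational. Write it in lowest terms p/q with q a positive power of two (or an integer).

value_1 [B]  L=[0]  R=[none]  → 1
value_2 [BR]  L=[0]  R=[1]  → 1/2
value_3 [BRB]  L=[0 1/2]  R=[1]  → 3/4
value_4 [BRBR]  L=[0 1/2]  R=[3/4 1]  → 5/8
value_5 [BRBRR]  L=[0 1/2]  R=[5/8 3/4 1]  → 9/16
value_6 [BRBRRB]  L=[0 1/2 9/16]  R=[5/8 3/4 1]  → 19/32
value_7 [BRBRRBB]  L=[0 1/2 9/16 19/32]  R=[5/8 3/4 1]  → 39/64
value_8 [BRBRRBBR]  L=[0 1/2 9/16 19/32]  R=[39/64 5/8 3/4 1]  → 77/128
value_9 [BRBRRBBRB]  L=[0 1/2 9/16 19/32 77/128]  R=[39/64 5/8 3/4 1]  → 155/256
value_10 [BRBRRBBRBR]  L=[0 1/2 9/16 19/32 77/128]  R=[155/256 39/64 5/8 3/4 1]  → 309/512
value_11 [BRBRRBBRBRR]  L=[0 1/2 9/16 19/32 77/128]  R=[309/512 155/256 39/64 5/8 3/4 1]  → 617/1024
value_12 [BRBRRBBRBRRB]  L=[0 1/2 9/16 19/32 77/128 617/1024]  R=[309/512 155/256 39/64 5/8 3/4 1]  → 1235/2048
value_13 [BRBRRBBRBRRBB]  L=[0 1/2 9/16 19/32 77/128 617/1024 1235/2048]  R=[309/512 155/256 39/64 5/8 3/4 1]  → 2471/4096
value_14 [BRBRRBBRBRRBBB]  L=[0 1/2 9/16 19/32 77/128 617/1024 1235/2048 2471/4096]  R=[309/512 155/256 39/64 5/8 3/4 1]  → 4943/8192
value_15 [BRBRRBBRBRRBBBB]  L=[0 1/2 9/16 19/32 77/128 617/1024 1235/2048 2471/4096 4943/8192]  R=[309/512 155/256 39/64 5/8 3/4 1]  → 9887/16384

9887/16384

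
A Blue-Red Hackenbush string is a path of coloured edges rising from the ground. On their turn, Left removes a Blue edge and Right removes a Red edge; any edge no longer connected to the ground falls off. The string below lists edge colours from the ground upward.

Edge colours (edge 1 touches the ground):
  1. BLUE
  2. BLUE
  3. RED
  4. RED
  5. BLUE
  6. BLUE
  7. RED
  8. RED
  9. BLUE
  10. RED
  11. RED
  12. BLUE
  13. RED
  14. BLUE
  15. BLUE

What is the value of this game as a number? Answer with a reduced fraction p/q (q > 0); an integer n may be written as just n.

11415/8192

Prefix values for BLUE BLUE RED RED BLUE BLUE RED RED BLUE RED RED BLUE RED BLUE BLUE via {L|R} + simplicity:
step 1: add BLUE to get B; options L={ 0 } R={ (no moves) } -> 1
step 2: add BLUE to get BB; options L={ 0, 1 } R={ (no moves) } -> 2
step 3: add RED to get BBR; options L={ 0, 1 } R={ 2 } -> 3/2
step 4: add RED to get BBRR; options L={ 0, 1 } R={ 3/2, 2 } -> 5/4
step 5: add BLUE to get BBRRB; options L={ 0, 1, 5/4 } R={ 3/2, 2 } -> 11/8
step 6: add BLUE to get BBRRBB; options L={ 0, 1, 5/4, 11/8 } R={ 3/2, 2 } -> 23/16
step 7: add RED to get BBRRBBR; options L={ 0, 1, 5/4, 11/8 } R={ 23/16, 3/2, 2 } -> 45/32
step 8: add RED to get BBRRBBRR; options L={ 0, 1, 5/4, 11/8 } R={ 45/32, 23/16, 3/2, 2 } -> 89/64
step 9: add BLUE to get BBRRBBRRB; options L={ 0, 1, 5/4, 11/8, 89/64 } R={ 45/32, 23/16, 3/2, 2 } -> 179/128
step 10: add RED to get BBRRBBRRBR; options L={ 0, 1, 5/4, 11/8, 89/64 } R={ 179/128, 45/32, 23/16, 3/2, 2 } -> 357/256
step 11: add RED to get BBRRBBRRBRR; options L={ 0, 1, 5/4, 11/8, 89/64 } R={ 357/256, 179/128, 45/32, 23/16, 3/2, 2 } -> 713/512
step 12: add BLUE to get BBRRBBRRBRRB; options L={ 0, 1, 5/4, 11/8, 89/64, 713/512 } R={ 357/256, 179/128, 45/32, 23/16, 3/2, 2 } -> 1427/1024
step 13: add RED to get BBRRBBRRBRRBR; options L={ 0, 1, 5/4, 11/8, 89/64, 713/512 } R={ 1427/1024, 357/256, 179/128, 45/32, 23/16, 3/2, 2 } -> 2853/2048
step 14: add BLUE to get BBRRBBRRBRRBRB; options L={ 0, 1, 5/4, 11/8, 89/64, 713/512, 2853/2048 } R={ 1427/1024, 357/256, 179/128, 45/32, 23/16, 3/2, 2 } -> 5707/4096
step 15: add BLUE to get BBRRBBRRBRRBRBB; options L={ 0, 1, 5/4, 11/8, 89/64, 713/512, 2853/2048, 5707/4096 } R={ 1427/1024, 357/256, 179/128, 45/32, 23/16, 3/2, 2 } -> 11415/8192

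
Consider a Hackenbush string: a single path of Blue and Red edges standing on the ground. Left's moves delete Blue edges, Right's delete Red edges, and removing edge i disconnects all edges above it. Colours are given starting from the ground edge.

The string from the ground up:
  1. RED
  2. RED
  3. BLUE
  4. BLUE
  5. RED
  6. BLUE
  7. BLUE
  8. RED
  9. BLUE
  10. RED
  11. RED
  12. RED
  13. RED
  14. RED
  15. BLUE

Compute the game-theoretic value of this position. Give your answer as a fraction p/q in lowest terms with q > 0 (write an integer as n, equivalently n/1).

-10621/8192

Build G(s[:k]) for k = 1..15, string s = RED RED BLUE BLUE RED BLUE BLUE RED BLUE RED RED RED RED RED BLUE.
step 1: add RED to get R; options L={ none } R={ 0 } gives -1
step 2: add RED to get RR; options L={ none } R={ -1; 0 } gives -2
step 3: add BLUE to get RRB; options L={ -2 } R={ -1; 0 } gives -3/2
step 4: add BLUE to get RRBB; options L={ -2; -3/2 } R={ -1; 0 } gives -5/4
step 5: add RED to get RRBBR; options L={ -2; -3/2 } R={ -5/4; -1; 0 } gives -11/8
step 6: add BLUE to get RRBBRB; options L={ -2; -3/2; -11/8 } R={ -5/4; -1; 0 } gives -21/16
step 7: add BLUE to get RRBBRBB; options L={ -2; -3/2; -11/8; -21/16 } R={ -5/4; -1; 0 } gives -41/32
step 8: add RED to get RRBBRBBR; options L={ -2; -3/2; -11/8; -21/16 } R={ -41/32; -5/4; -1; 0 } gives -83/64
step 9: add BLUE to get RRBBRBBRB; options L={ -2; -3/2; -11/8; -21/16; -83/64 } R={ -41/32; -5/4; -1; 0 } gives -165/128
step 10: add RED to get RRBBRBBRBR; options L={ -2; -3/2; -11/8; -21/16; -83/64 } R={ -165/128; -41/32; -5/4; -1; 0 } gives -331/256
step 11: add RED to get RRBBRBBRBRR; options L={ -2; -3/2; -11/8; -21/16; -83/64 } R={ -331/256; -165/128; -41/32; -5/4; -1; 0 } gives -663/512
step 12: add RED to get RRBBRBBRBRRR; options L={ -2; -3/2; -11/8; -21/16; -83/64 } R={ -663/512; -331/256; -165/128; -41/32; -5/4; -1; 0 } gives -1327/1024
step 13: add RED to get RRBBRBBRBRRRR; options L={ -2; -3/2; -11/8; -21/16; -83/64 } R={ -1327/1024; -663/512; -331/256; -165/128; -41/32; -5/4; -1; 0 } gives -2655/2048
step 14: add RED to get RRBBRBBRBRRRRR; options L={ -2; -3/2; -11/8; -21/16; -83/64 } R={ -2655/2048; -1327/1024; -663/512; -331/256; -165/128; -41/32; -5/4; -1; 0 } gives -5311/4096
step 15: add BLUE to get RRBBRBBRBRRRRRB; options L={ -2; -3/2; -11/8; -21/16; -83/64; -5311/4096 } R={ -2655/2048; -1327/1024; -663/512; -331/256; -165/128; -41/32; -5/4; -1; 0 } gives -10621/8192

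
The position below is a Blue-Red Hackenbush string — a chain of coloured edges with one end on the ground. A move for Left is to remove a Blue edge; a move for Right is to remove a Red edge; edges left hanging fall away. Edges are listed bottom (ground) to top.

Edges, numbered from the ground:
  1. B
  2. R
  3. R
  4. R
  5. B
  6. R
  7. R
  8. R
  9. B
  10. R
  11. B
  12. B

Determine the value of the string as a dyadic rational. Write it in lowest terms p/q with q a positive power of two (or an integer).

279/2048

g(B) = { 0 | ∅ } → 1
g(BR) = { 0 | 1 } → 1/2
g(BRR) = { 0 | 1/2,1 } → 1/4
g(BRRR) = { 0 | 1/4,1/2,1 } → 1/8
g(BRRRB) = { 0,1/8 | 1/4,1/2,1 } → 3/16
g(BRRRBR) = { 0,1/8 | 3/16,1/4,1/2,1 } → 5/32
g(BRRRBRR) = { 0,1/8 | 5/32,3/16,1/4,1/2,1 } → 9/64
g(BRRRBRRR) = { 0,1/8 | 9/64,5/32,3/16,1/4,1/2,1 } → 17/128
g(BRRRBRRRB) = { 0,1/8,17/128 | 9/64,5/32,3/16,1/4,1/2,1 } → 35/256
g(BRRRBRRRBR) = { 0,1/8,17/128 | 35/256,9/64,5/32,3/16,1/4,1/2,1 } → 69/512
g(BRRRBRRRBRB) = { 0,1/8,17/128,69/512 | 35/256,9/64,5/32,3/16,1/4,1/2,1 } → 139/1024
g(BRRRBRRRBRBB) = { 0,1/8,17/128,69/512,139/1024 | 35/256,9/64,5/32,3/16,1/4,1/2,1 } → 279/2048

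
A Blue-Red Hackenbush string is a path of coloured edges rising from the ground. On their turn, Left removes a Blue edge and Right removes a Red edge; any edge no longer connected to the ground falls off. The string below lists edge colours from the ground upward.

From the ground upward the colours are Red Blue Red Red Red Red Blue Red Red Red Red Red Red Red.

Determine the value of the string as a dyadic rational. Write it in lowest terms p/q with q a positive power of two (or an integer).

-7935/8192

value(R) = { — | 0 } => -1
value(RB) = { -1 | 0 } => -1/2
value(RBR) = { -1 | -1/2 0 } => -3/4
value(RBRR) = { -1 | -3/4 -1/2 0 } => -7/8
value(RBRRR) = { -1 | -7/8 -3/4 -1/2 0 } => -15/16
value(RBRRRR) = { -1 | -15/16 -7/8 -3/4 -1/2 0 } => -31/32
value(RBRRRRB) = { -1 -31/32 | -15/16 -7/8 -3/4 -1/2 0 } => -61/64
value(RBRRRRBR) = { -1 -31/32 | -61/64 -15/16 -7/8 -3/4 -1/2 0 } => -123/128
value(RBRRRRBRR) = { -1 -31/32 | -123/128 -61/64 -15/16 -7/8 -3/4 -1/2 0 } => -247/256
value(RBRRRRBRRR) = { -1 -31/32 | -247/256 -123/128 -61/64 -15/16 -7/8 -3/4 -1/2 0 } => -495/512
value(RBRRRRBRRRR) = { -1 -31/32 | -495/512 -247/256 -123/128 -61/64 -15/16 -7/8 -3/4 -1/2 0 } => -991/1024
value(RBRRRRBRRRRR) = { -1 -31/32 | -991/1024 -495/512 -247/256 -123/128 -61/64 -15/16 -7/8 -3/4 -1/2 0 } => -1983/2048
value(RBRRRRBRRRRRR) = { -1 -31/32 | -1983/2048 -991/1024 -495/512 -247/256 -123/128 -61/64 -15/16 -7/8 -3/4 -1/2 0 } => -3967/4096
value(RBRRRRBRRRRRRR) = { -1 -31/32 | -3967/4096 -1983/2048 -991/1024 -495/512 -247/256 -123/128 -61/64 -15/16 -7/8 -3/4 -1/2 0 } => -7935/8192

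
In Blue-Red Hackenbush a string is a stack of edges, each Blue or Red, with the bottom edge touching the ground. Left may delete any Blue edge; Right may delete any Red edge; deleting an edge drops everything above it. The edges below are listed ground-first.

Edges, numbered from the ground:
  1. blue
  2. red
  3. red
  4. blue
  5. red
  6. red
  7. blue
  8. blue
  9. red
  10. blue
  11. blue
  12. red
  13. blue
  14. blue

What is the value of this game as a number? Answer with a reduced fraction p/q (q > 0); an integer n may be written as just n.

val(b) = { 0 |  } gives 1
val(br) = { 0 | 1 } gives 1/2
val(brr) = { 0 | 1/2; 1 } gives 1/4
val(brrb) = { 0; 1/4 | 1/2; 1 } gives 3/8
val(brrbr) = { 0; 1/4 | 3/8; 1/2; 1 } gives 5/16
val(brrbrr) = { 0; 1/4 | 5/16; 3/8; 1/2; 1 } gives 9/32
val(brrbrrb) = { 0; 1/4; 9/32 | 5/16; 3/8; 1/2; 1 } gives 19/64
val(brrbrrbb) = { 0; 1/4; 9/32; 19/64 | 5/16; 3/8; 1/2; 1 } gives 39/128
val(brrbrrbbr) = { 0; 1/4; 9/32; 19/64 | 39/128; 5/16; 3/8; 1/2; 1 } gives 77/256
val(brrbrrbbrb) = { 0; 1/4; 9/32; 19/64; 77/256 | 39/128; 5/16; 3/8; 1/2; 1 } gives 155/512
val(brrbrrbbrbb) = { 0; 1/4; 9/32; 19/64; 77/256; 155/512 | 39/128; 5/16; 3/8; 1/2; 1 } gives 311/1024
val(brrbrrbbrbbr) = { 0; 1/4; 9/32; 19/64; 77/256; 155/512 | 311/1024; 39/128; 5/16; 3/8; 1/2; 1 } gives 621/2048
val(brrbrrbbrbbrb) = { 0; 1/4; 9/32; 19/64; 77/256; 155/512; 621/2048 | 311/1024; 39/128; 5/16; 3/8; 1/2; 1 } gives 1243/4096
val(brrbrrbbrbbrbb) = { 0; 1/4; 9/32; 19/64; 77/256; 155/512; 621/2048; 1243/4096 | 311/1024; 39/128; 5/16; 3/8; 1/2; 1 } gives 2487/8192

2487/8192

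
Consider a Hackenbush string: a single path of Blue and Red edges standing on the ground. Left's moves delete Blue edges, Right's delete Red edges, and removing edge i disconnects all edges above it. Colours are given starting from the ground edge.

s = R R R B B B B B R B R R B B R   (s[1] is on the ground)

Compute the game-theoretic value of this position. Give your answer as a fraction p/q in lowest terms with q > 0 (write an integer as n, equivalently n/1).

-8371/4096

Prefix values for R R R B B B B B R B R R B B R via {L|R} + simplicity:
step 1: add R to get R; options L={ none } R={ 0 } = -1
step 2: add R to get RR; options L={ none } R={ -1, 0 } = -2
step 3: add R to get RRR; options L={ none } R={ -2, -1, 0 } = -3
step 4: add B to get RRRB; options L={ -3 } R={ -2, -1, 0 } = -5/2
step 5: add B to get RRRBB; options L={ -3, -5/2 } R={ -2, -1, 0 } = -9/4
step 6: add B to get RRRBBB; options L={ -3, -5/2, -9/4 } R={ -2, -1, 0 } = -17/8
step 7: add B to get RRRBBBB; options L={ -3, -5/2, -9/4, -17/8 } R={ -2, -1, 0 } = -33/16
step 8: add B to get RRRBBBBB; options L={ -3, -5/2, -9/4, -17/8, -33/16 } R={ -2, -1, 0 } = -65/32
step 9: add R to get RRRBBBBBR; options L={ -3, -5/2, -9/4, -17/8, -33/16 } R={ -65/32, -2, -1, 0 } = -131/64
step 10: add B to get RRRBBBBBRB; options L={ -3, -5/2, -9/4, -17/8, -33/16, -131/64 } R={ -65/32, -2, -1, 0 } = -261/128
step 11: add R to get RRRBBBBBRBR; options L={ -3, -5/2, -9/4, -17/8, -33/16, -131/64 } R={ -261/128, -65/32, -2, -1, 0 } = -523/256
step 12: add R to get RRRBBBBBRBRR; options L={ -3, -5/2, -9/4, -17/8, -33/16, -131/64 } R={ -523/256, -261/128, -65/32, -2, -1, 0 } = -1047/512
step 13: add B to get RRRBBBBBRBRRB; options L={ -3, -5/2, -9/4, -17/8, -33/16, -131/64, -1047/512 } R={ -523/256, -261/128, -65/32, -2, -1, 0 } = -2093/1024
step 14: add B to get RRRBBBBBRBRRBB; options L={ -3, -5/2, -9/4, -17/8, -33/16, -131/64, -1047/512, -2093/1024 } R={ -523/256, -261/128, -65/32, -2, -1, 0 } = -4185/2048
step 15: add R to get RRRBBBBBRBRRBBR; options L={ -3, -5/2, -9/4, -17/8, -33/16, -131/64, -1047/512, -2093/1024 } R={ -4185/2048, -523/256, -261/128, -65/32, -2, -1, 0 } = -8371/4096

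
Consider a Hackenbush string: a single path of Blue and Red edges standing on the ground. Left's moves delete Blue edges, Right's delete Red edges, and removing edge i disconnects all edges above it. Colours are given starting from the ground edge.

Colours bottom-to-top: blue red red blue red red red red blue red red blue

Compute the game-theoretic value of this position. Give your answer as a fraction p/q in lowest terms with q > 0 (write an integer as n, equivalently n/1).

step 1: add blue to get b; options L={ 0 } R={ — } so 1
step 2: add red to get br; options L={ 0 } R={ 1 } so 1/2
step 3: add red to get brr; options L={ 0 } R={ 1/2; 1 } so 1/4
step 4: add blue to get brrb; options L={ 0; 1/4 } R={ 1/2; 1 } so 3/8
step 5: add red to get brrbr; options L={ 0; 1/4 } R={ 3/8; 1/2; 1 } so 5/16
step 6: add red to get brrbrr; options L={ 0; 1/4 } R={ 5/16; 3/8; 1/2; 1 } so 9/32
step 7: add red to get brrbrrr; options L={ 0; 1/4 } R={ 9/32; 5/16; 3/8; 1/2; 1 } so 17/64
step 8: add red to get brrbrrrr; options L={ 0; 1/4 } R={ 17/64; 9/32; 5/16; 3/8; 1/2; 1 } so 33/128
step 9: add blue to get brrbrrrrb; options L={ 0; 1/4; 33/128 } R={ 17/64; 9/32; 5/16; 3/8; 1/2; 1 } so 67/256
step 10: add red to get brrbrrrrbr; options L={ 0; 1/4; 33/128 } R={ 67/256; 17/64; 9/32; 5/16; 3/8; 1/2; 1 } so 133/512
step 11: add red to get brrbrrrrbrr; options L={ 0; 1/4; 33/128 } R={ 133/512; 67/256; 17/64; 9/32; 5/16; 3/8; 1/2; 1 } so 265/1024
step 12: add blue to get brrbrrrrbrrb; options L={ 0; 1/4; 33/128; 265/1024 } R={ 133/512; 67/256; 17/64; 9/32; 5/16; 3/8; 1/2; 1 } so 531/2048

531/2048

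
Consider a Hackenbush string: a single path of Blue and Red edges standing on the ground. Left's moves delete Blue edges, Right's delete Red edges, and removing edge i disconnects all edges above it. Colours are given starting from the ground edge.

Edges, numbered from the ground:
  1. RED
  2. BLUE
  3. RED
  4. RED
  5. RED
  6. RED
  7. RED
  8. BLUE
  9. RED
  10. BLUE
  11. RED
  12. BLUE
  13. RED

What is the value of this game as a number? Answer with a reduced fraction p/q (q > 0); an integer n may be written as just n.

Build g(s[:k]) for k = 1..13, string s = RED BLUE RED RED RED RED RED BLUE RED BLUE RED BLUE RED.
step 1: add RED to get R; options L={ none } R={ 0 } → -1
step 2: add BLUE to get RB; options L={ -1 } R={ 0 } → -1/2
step 3: add RED to get RBR; options L={ -1 } R={ -1/2 0 } → -3/4
step 4: add RED to get RBRR; options L={ -1 } R={ -3/4 -1/2 0 } → -7/8
step 5: add RED to get RBRRR; options L={ -1 } R={ -7/8 -3/4 -1/2 0 } → -15/16
step 6: add RED to get RBRRRR; options L={ -1 } R={ -15/16 -7/8 -3/4 -1/2 0 } → -31/32
step 7: add RED to get RBRRRRR; options L={ -1 } R={ -31/32 -15/16 -7/8 -3/4 -1/2 0 } → -63/64
step 8: add BLUE to get RBRRRRRB; options L={ -1 -63/64 } R={ -31/32 -15/16 -7/8 -3/4 -1/2 0 } → -125/128
step 9: add RED to get RBRRRRRBR; options L={ -1 -63/64 } R={ -125/128 -31/32 -15/16 -7/8 -3/4 -1/2 0 } → -251/256
step 10: add BLUE to get RBRRRRRBRB; options L={ -1 -63/64 -251/256 } R={ -125/128 -31/32 -15/16 -7/8 -3/4 -1/2 0 } → -501/512
step 11: add RED to get RBRRRRRBRBR; options L={ -1 -63/64 -251/256 } R={ -501/512 -125/128 -31/32 -15/16 -7/8 -3/4 -1/2 0 } → -1003/1024
step 12: add BLUE to get RBRRRRRBRBRB; options L={ -1 -63/64 -251/256 -1003/1024 } R={ -501/512 -125/128 -31/32 -15/16 -7/8 -3/4 -1/2 0 } → -2005/2048
step 13: add RED to get RBRRRRRBRBRBR; options L={ -1 -63/64 -251/256 -1003/1024 } R={ -2005/2048 -501/512 -125/128 -31/32 -15/16 -7/8 -3/4 -1/2 0 } → -4011/4096

-4011/4096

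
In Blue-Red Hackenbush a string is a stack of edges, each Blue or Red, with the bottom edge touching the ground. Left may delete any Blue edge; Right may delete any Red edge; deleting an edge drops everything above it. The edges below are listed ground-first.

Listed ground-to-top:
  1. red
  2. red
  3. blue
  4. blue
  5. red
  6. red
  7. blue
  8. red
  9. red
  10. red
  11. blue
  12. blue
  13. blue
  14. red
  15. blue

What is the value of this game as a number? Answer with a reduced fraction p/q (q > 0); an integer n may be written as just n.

-11717/8192

Build val(s[:k]) for k = 1..15, string s = red red blue blue red red blue red red red blue blue blue red blue.
step 1: add red to get r; options L={ · } R={ 0 } => -1
step 2: add red to get rr; options L={ · } R={ -1; 0 } => -2
step 3: add blue to get rrb; options L={ -2 } R={ -1; 0 } => -3/2
step 4: add blue to get rrbb; options L={ -2; -3/2 } R={ -1; 0 } => -5/4
step 5: add red to get rrbbr; options L={ -2; -3/2 } R={ -5/4; -1; 0 } => -11/8
step 6: add red to get rrbbrr; options L={ -2; -3/2 } R={ -11/8; -5/4; -1; 0 } => -23/16
step 7: add blue to get rrbbrrb; options L={ -2; -3/2; -23/16 } R={ -11/8; -5/4; -1; 0 } => -45/32
step 8: add red to get rrbbrrbr; options L={ -2; -3/2; -23/16 } R={ -45/32; -11/8; -5/4; -1; 0 } => -91/64
step 9: add red to get rrbbrrbrr; options L={ -2; -3/2; -23/16 } R={ -91/64; -45/32; -11/8; -5/4; -1; 0 } => -183/128
step 10: add red to get rrbbrrbrrr; options L={ -2; -3/2; -23/16 } R={ -183/128; -91/64; -45/32; -11/8; -5/4; -1; 0 } => -367/256
step 11: add blue to get rrbbrrbrrrb; options L={ -2; -3/2; -23/16; -367/256 } R={ -183/128; -91/64; -45/32; -11/8; -5/4; -1; 0 } => -733/512
step 12: add blue to get rrbbrrbrrrbb; options L={ -2; -3/2; -23/16; -367/256; -733/512 } R={ -183/128; -91/64; -45/32; -11/8; -5/4; -1; 0 } => -1465/1024
step 13: add blue to get rrbbrrbrrrbbb; options L={ -2; -3/2; -23/16; -367/256; -733/512; -1465/1024 } R={ -183/128; -91/64; -45/32; -11/8; -5/4; -1; 0 } => -2929/2048
step 14: add red to get rrbbrrbrrrbbbr; options L={ -2; -3/2; -23/16; -367/256; -733/512; -1465/1024 } R={ -2929/2048; -183/128; -91/64; -45/32; -11/8; -5/4; -1; 0 } => -5859/4096
step 15: add blue to get rrbbrrbrrrbbbrb; options L={ -2; -3/2; -23/16; -367/256; -733/512; -1465/1024; -5859/4096 } R={ -2929/2048; -183/128; -91/64; -45/32; -11/8; -5/4; -1; 0 } => -11717/8192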